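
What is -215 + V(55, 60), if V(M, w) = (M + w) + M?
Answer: -45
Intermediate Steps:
V(M, w) = w + 2*M
-215 + V(55, 60) = -215 + (60 + 2*55) = -215 + (60 + 110) = -215 + 170 = -45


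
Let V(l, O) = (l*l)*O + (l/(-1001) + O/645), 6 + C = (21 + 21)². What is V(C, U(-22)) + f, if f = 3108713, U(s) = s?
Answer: -41891834414207/645645 ≈ -6.4884e+7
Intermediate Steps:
C = 1758 (C = -6 + (21 + 21)² = -6 + 42² = -6 + 1764 = 1758)
V(l, O) = -l/1001 + O/645 + O*l² (V(l, O) = l²*O + (l*(-1/1001) + O*(1/645)) = O*l² + (-l/1001 + O/645) = -l/1001 + O/645 + O*l²)
V(C, U(-22)) + f = (-1/1001*1758 + (1/645)*(-22) - 22*1758²) + 3108713 = (-1758/1001 - 22/645 - 22*3090564) + 3108713 = (-1758/1001 - 22/645 - 67992408) + 3108713 = -43898959419092/645645 + 3108713 = -41891834414207/645645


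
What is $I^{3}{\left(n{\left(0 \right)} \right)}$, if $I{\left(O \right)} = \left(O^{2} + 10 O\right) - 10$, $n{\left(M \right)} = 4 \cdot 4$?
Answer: $66923416$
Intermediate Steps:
$n{\left(M \right)} = 16$
$I{\left(O \right)} = -10 + O^{2} + 10 O$
$I^{3}{\left(n{\left(0 \right)} \right)} = \left(-10 + 16^{2} + 10 \cdot 16\right)^{3} = \left(-10 + 256 + 160\right)^{3} = 406^{3} = 66923416$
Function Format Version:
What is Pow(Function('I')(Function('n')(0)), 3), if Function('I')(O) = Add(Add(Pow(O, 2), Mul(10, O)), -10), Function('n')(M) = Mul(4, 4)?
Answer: 66923416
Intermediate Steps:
Function('n')(M) = 16
Function('I')(O) = Add(-10, Pow(O, 2), Mul(10, O))
Pow(Function('I')(Function('n')(0)), 3) = Pow(Add(-10, Pow(16, 2), Mul(10, 16)), 3) = Pow(Add(-10, 256, 160), 3) = Pow(406, 3) = 66923416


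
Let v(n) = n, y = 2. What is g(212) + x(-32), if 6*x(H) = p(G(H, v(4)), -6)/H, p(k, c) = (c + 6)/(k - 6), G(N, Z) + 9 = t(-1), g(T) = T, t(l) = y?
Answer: 212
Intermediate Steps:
t(l) = 2
G(N, Z) = -7 (G(N, Z) = -9 + 2 = -7)
p(k, c) = (6 + c)/(-6 + k)
x(H) = 0 (x(H) = (((6 - 6)/(-6 - 7))/H)/6 = ((0/(-13))/H)/6 = ((-1/13*0)/H)/6 = (0/H)/6 = (⅙)*0 = 0)
g(212) + x(-32) = 212 + 0 = 212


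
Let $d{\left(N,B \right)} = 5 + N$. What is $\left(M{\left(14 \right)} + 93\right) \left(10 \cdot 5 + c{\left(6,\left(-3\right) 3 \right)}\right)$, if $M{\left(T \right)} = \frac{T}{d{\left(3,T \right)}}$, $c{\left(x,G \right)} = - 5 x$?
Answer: $1895$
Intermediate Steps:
$M{\left(T \right)} = \frac{T}{8}$ ($M{\left(T \right)} = \frac{T}{5 + 3} = \frac{T}{8}$)
$\left(M{\left(14 \right)} + 93\right) \left(10 \cdot 5 + c{\left(6,\left(-3\right) 3 \right)}\right) = \left(\frac{1}{8} \cdot 14 + 93\right) \left(10 \cdot 5 - 30\right) = \left(\frac{7}{4} + 93\right) \left(50 - 30\right) = \frac{379}{4} \cdot 20 = 1895$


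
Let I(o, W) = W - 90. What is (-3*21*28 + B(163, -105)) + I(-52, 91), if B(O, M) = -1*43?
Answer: -1806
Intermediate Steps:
B(O, M) = -43
I(o, W) = -90 + W
(-3*21*28 + B(163, -105)) + I(-52, 91) = (-3*21*28 - 43) + (-90 + 91) = (-63*28 - 43) + 1 = (-1764 - 43) + 1 = -1807 + 1 = -1806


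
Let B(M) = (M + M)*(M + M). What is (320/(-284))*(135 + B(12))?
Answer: -56880/71 ≈ -801.13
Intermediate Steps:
B(M) = 4*M² (B(M) = (2*M)*(2*M) = 4*M²)
(320/(-284))*(135 + B(12)) = (320/(-284))*(135 + 4*12²) = (320*(-1/284))*(135 + 4*144) = -80*(135 + 576)/71 = -80/71*711 = -56880/71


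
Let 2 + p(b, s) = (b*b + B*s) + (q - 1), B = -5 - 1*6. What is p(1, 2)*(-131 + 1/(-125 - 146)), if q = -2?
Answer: 923052/271 ≈ 3406.1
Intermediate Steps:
B = -11 (B = -5 - 6 = -11)
p(b, s) = -5 + b² - 11*s (p(b, s) = -2 + ((b*b - 11*s) + (-2 - 1)) = -2 + ((b² - 11*s) - 3) = -2 + (-3 + b² - 11*s) = -5 + b² - 11*s)
p(1, 2)*(-131 + 1/(-125 - 146)) = (-5 + 1² - 11*2)*(-131 + 1/(-125 - 146)) = (-5 + 1 - 22)*(-131 + 1/(-271)) = -26*(-131 - 1/271) = -26*(-35502/271) = 923052/271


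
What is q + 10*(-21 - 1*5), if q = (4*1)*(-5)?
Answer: -280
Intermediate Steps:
q = -20 (q = 4*(-5) = -20)
q + 10*(-21 - 1*5) = -20 + 10*(-21 - 1*5) = -20 + 10*(-21 - 5) = -20 + 10*(-26) = -20 - 260 = -280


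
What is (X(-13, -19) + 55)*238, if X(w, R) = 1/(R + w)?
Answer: 209321/16 ≈ 13083.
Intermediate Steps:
(X(-13, -19) + 55)*238 = (1/(-19 - 13) + 55)*238 = (1/(-32) + 55)*238 = (-1/32 + 55)*238 = (1759/32)*238 = 209321/16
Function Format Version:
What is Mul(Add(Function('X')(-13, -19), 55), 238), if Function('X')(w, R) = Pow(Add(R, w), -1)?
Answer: Rational(209321, 16) ≈ 13083.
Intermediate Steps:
Mul(Add(Function('X')(-13, -19), 55), 238) = Mul(Add(Pow(Add(-19, -13), -1), 55), 238) = Mul(Add(Pow(-32, -1), 55), 238) = Mul(Add(Rational(-1, 32), 55), 238) = Mul(Rational(1759, 32), 238) = Rational(209321, 16)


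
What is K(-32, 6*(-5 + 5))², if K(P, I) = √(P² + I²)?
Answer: 1024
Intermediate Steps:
K(P, I) = √(I² + P²)
K(-32, 6*(-5 + 5))² = (√((6*(-5 + 5))² + (-32)²))² = (√((6*0)² + 1024))² = (√(0² + 1024))² = (√(0 + 1024))² = (√1024)² = 32² = 1024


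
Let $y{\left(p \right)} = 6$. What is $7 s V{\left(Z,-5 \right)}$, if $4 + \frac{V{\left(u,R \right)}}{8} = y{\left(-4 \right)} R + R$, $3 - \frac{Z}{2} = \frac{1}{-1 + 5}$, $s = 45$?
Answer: $-98280$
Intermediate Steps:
$Z = \frac{11}{2}$ ($Z = 6 - \frac{2}{-1 + 5} = 6 - \frac{2}{4} = 6 - \frac{1}{2} = \frac{11}{2} \approx 5.5$)
$V{\left(u,R \right)} = -32 + 56 R$ ($V{\left(u,R \right)} = -32 + 8 \left(6 R + R\right) = -32 + 8 \cdot 7 R = -32 + 56 R$)
$7 s V{\left(Z,-5 \right)} = 7 \cdot 45 \left(-32 + 56 \left(-5\right)\right) = 315 \left(-32 - 280\right) = 315 \left(-312\right) = -98280$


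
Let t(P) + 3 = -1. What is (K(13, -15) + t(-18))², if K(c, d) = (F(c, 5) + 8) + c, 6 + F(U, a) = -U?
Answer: 4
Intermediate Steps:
F(U, a) = -6 - U
t(P) = -4 (t(P) = -3 - 1 = -4)
K(c, d) = 2 (K(c, d) = ((-6 - c) + 8) + c = (2 - c) + c = 2)
(K(13, -15) + t(-18))² = (2 - 4)² = (-2)² = 4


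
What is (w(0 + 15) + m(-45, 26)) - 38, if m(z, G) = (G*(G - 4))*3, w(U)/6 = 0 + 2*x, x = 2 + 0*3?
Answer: 1702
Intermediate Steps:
x = 2 (x = 2 + 0 = 2)
w(U) = 24 (w(U) = 6*(0 + 2*2) = 6*(0 + 4) = 6*4 = 24)
m(z, G) = 3*G*(-4 + G) (m(z, G) = (G*(-4 + G))*3 = 3*G*(-4 + G))
(w(0 + 15) + m(-45, 26)) - 38 = (24 + 3*26*(-4 + 26)) - 38 = (24 + 3*26*22) - 38 = (24 + 1716) - 38 = 1740 - 38 = 1702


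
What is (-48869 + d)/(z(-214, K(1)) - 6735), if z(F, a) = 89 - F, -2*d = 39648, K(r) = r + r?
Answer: 68693/6432 ≈ 10.680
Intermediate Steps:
K(r) = 2*r
d = -19824 (d = -½*39648 = -19824)
(-48869 + d)/(z(-214, K(1)) - 6735) = (-48869 - 19824)/((89 - 1*(-214)) - 6735) = -68693/((89 + 214) - 6735) = -68693/(303 - 6735) = -68693/(-6432) = -68693*(-1/6432) = 68693/6432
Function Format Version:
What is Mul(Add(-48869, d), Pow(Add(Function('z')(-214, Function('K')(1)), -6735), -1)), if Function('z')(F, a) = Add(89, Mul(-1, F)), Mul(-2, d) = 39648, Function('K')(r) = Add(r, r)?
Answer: Rational(68693, 6432) ≈ 10.680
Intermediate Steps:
Function('K')(r) = Mul(2, r)
d = -19824 (d = Mul(Rational(-1, 2), 39648) = -19824)
Mul(Add(-48869, d), Pow(Add(Function('z')(-214, Function('K')(1)), -6735), -1)) = Mul(Add(-48869, -19824), Pow(Add(Add(89, Mul(-1, -214)), -6735), -1)) = Mul(-68693, Pow(Add(Add(89, 214), -6735), -1)) = Mul(-68693, Pow(Add(303, -6735), -1)) = Mul(-68693, Pow(-6432, -1)) = Mul(-68693, Rational(-1, 6432)) = Rational(68693, 6432)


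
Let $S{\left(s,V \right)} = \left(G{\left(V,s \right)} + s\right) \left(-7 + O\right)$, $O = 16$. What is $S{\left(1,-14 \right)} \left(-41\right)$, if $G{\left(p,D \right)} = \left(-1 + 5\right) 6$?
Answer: $-9225$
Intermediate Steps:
$G{\left(p,D \right)} = 24$ ($G{\left(p,D \right)} = 4 \cdot 6 = 24$)
$S{\left(s,V \right)} = 216 + 9 s$ ($S{\left(s,V \right)} = \left(24 + s\right) \left(-7 + 16\right) = \left(24 + s\right) 9 = 216 + 9 s$)
$S{\left(1,-14 \right)} \left(-41\right) = \left(216 + 9 \cdot 1\right) \left(-41\right) = \left(216 + 9\right) \left(-41\right) = 225 \left(-41\right) = -9225$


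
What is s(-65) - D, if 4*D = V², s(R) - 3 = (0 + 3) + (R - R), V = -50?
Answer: -619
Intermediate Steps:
s(R) = 6 (s(R) = 3 + ((0 + 3) + (R - R)) = 3 + (3 + 0) = 3 + 3 = 6)
D = 625 (D = (¼)*(-50)² = (¼)*2500 = 625)
s(-65) - D = 6 - 1*625 = 6 - 625 = -619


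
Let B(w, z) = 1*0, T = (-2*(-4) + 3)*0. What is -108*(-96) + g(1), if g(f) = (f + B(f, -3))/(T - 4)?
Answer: 41471/4 ≈ 10368.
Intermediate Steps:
T = 0 (T = (8 + 3)*0 = 11*0 = 0)
B(w, z) = 0
g(f) = -f/4 (g(f) = (f + 0)/(0 - 4) = f/(-4) = f*(-1/4) = -f/4)
-108*(-96) + g(1) = -108*(-96) - 1/4*1 = 10368 - 1/4 = 41471/4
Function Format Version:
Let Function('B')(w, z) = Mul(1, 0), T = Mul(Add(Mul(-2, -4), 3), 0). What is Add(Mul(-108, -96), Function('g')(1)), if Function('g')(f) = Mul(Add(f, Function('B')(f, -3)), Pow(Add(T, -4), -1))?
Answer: Rational(41471, 4) ≈ 10368.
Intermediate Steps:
T = 0 (T = Mul(Add(8, 3), 0) = Mul(11, 0) = 0)
Function('B')(w, z) = 0
Function('g')(f) = Mul(Rational(-1, 4), f) (Function('g')(f) = Mul(Add(f, 0), Pow(Add(0, -4), -1)) = Mul(f, Pow(-4, -1)) = Mul(f, Rational(-1, 4)) = Mul(Rational(-1, 4), f))
Add(Mul(-108, -96), Function('g')(1)) = Add(Mul(-108, -96), Mul(Rational(-1, 4), 1)) = Add(10368, Rational(-1, 4)) = Rational(41471, 4)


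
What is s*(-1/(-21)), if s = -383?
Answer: -383/21 ≈ -18.238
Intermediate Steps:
s*(-1/(-21)) = -(-383)/(-21) = -(-383)*(-1)/21 = -383*1/21 = -383/21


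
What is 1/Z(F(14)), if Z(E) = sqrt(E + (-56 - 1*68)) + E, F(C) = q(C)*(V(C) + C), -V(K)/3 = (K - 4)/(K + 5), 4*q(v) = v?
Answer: 7847/355673 - 57*I*sqrt(3230)/711346 ≈ 0.022062 - 0.004554*I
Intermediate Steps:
q(v) = v/4
V(K) = -3*(-4 + K)/(5 + K) (V(K) = -3*(K - 4)/(K + 5) = -3*(-4 + K)/(5 + K))
F(C) = C*(C + 3*(4 - C)/(5 + C))/4 (F(C) = (C/4)*(3*(4 - C)/(5 + C) + C) = (C/4)*(C + 3*(4 - C)/(5 + C)) = C*(C + 3*(4 - C)/(5 + C))/4)
Z(E) = E + sqrt(-124 + E) (Z(E) = sqrt(E + (-56 - 68)) + E = sqrt(E - 124) + E = sqrt(-124 + E) + E = E + sqrt(-124 + E))
1/Z(F(14)) = 1/((1/4)*14*(12 + 14**2 + 2*14)/(5 + 14) + sqrt(-124 + (1/4)*14*(12 + 14**2 + 2*14)/(5 + 14))) = 1/((1/4)*14*(12 + 196 + 28)/19 + sqrt(-124 + (1/4)*14*(12 + 196 + 28)/19)) = 1/((1/4)*14*(1/19)*236 + sqrt(-124 + (1/4)*14*(1/19)*236)) = 1/(826/19 + sqrt(-124 + 826/19)) = 1/(826/19 + sqrt(-1530/19)) = 1/(826/19 + 3*I*sqrt(3230)/19)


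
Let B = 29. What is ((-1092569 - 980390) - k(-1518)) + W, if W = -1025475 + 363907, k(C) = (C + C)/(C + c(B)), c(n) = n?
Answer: -4071713739/1489 ≈ -2.7345e+6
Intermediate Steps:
k(C) = 2*C/(29 + C) (k(C) = (C + C)/(C + 29) = (2*C)/(29 + C) = 2*C/(29 + C))
W = -661568
((-1092569 - 980390) - k(-1518)) + W = ((-1092569 - 980390) - 2*(-1518)/(29 - 1518)) - 661568 = (-2072959 - 2*(-1518)/(-1489)) - 661568 = (-2072959 - 2*(-1518)*(-1)/1489) - 661568 = (-2072959 - 1*3036/1489) - 661568 = (-2072959 - 3036/1489) - 661568 = -3086638987/1489 - 661568 = -4071713739/1489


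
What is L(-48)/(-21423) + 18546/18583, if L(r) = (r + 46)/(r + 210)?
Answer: 32182206181/32246392329 ≈ 0.99801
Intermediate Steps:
L(r) = (46 + r)/(210 + r)
L(-48)/(-21423) + 18546/18583 = ((46 - 48)/(210 - 48))/(-21423) + 18546/18583 = (-2/162)*(-1/21423) + 18546*(1/18583) = ((1/162)*(-2))*(-1/21423) + 18546/18583 = -1/81*(-1/21423) + 18546/18583 = 1/1735263 + 18546/18583 = 32182206181/32246392329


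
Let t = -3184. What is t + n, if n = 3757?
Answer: 573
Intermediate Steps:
t + n = -3184 + 3757 = 573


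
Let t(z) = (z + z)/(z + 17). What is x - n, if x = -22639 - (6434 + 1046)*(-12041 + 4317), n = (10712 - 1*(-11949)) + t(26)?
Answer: 2482399408/43 ≈ 5.7730e+7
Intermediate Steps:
t(z) = 2*z/(17 + z) (t(z) = (2*z)/(17 + z) = 2*z/(17 + z))
n = 974475/43 (n = (10712 - 1*(-11949)) + 2*26/(17 + 26) = (10712 + 11949) + 2*26/43 = 22661 + 2*26*(1/43) = 22661 + 52/43 = 974475/43 ≈ 22662.)
x = 57752881 (x = -22639 - 7480*(-7724) = -22639 - 1*(-57775520) = -22639 + 57775520 = 57752881)
x - n = 57752881 - 1*974475/43 = 57752881 - 974475/43 = 2482399408/43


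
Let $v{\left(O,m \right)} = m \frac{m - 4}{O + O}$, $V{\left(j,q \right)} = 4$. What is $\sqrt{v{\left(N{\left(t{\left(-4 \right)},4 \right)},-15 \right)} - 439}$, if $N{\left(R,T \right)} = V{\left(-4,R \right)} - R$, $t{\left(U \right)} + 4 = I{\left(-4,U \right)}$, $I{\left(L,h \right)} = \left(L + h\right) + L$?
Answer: $\frac{i \sqrt{6910}}{4} \approx 20.782 i$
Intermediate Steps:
$I{\left(L,h \right)} = h + 2 L$
$t{\left(U \right)} = -12 + U$ ($t{\left(U \right)} = -4 + \left(U + 2 \left(-4\right)\right) = -4 + \left(U - 8\right) = -4 + \left(-8 + U\right) = -12 + U$)
$N{\left(R,T \right)} = 4 - R$
$v{\left(O,m \right)} = \frac{m \left(-4 + m\right)}{2 O}$ ($v{\left(O,m \right)} = m \frac{-4 + m}{2 O} = \frac{m \left(-4 + m\right)}{2 O}$)
$\sqrt{v{\left(N{\left(t{\left(-4 \right)},4 \right)},-15 \right)} - 439} = \sqrt{\frac{1}{2} \left(-15\right) \frac{1}{4 - \left(-12 - 4\right)} \left(-4 - 15\right) - 439} = \sqrt{\frac{1}{2} \left(-15\right) \frac{1}{4 - -16} \left(-19\right) - 439} = \sqrt{\frac{1}{2} \left(-15\right) \frac{1}{4 + 16} \left(-19\right) - 439} = \sqrt{\frac{1}{2} \left(-15\right) \frac{1}{20} \left(-19\right) - 439} = \sqrt{\frac{57}{8} - 439} = \sqrt{- \frac{3455}{8}} = \frac{i \sqrt{6910}}{4}$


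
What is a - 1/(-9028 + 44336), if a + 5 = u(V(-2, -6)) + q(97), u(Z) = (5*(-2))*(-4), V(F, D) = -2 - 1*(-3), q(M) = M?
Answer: 4660655/35308 ≈ 132.00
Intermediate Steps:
V(F, D) = 1 (V(F, D) = -2 + 3 = 1)
u(Z) = 40 (u(Z) = -10*(-4) = 40)
a = 132 (a = -5 + (40 + 97) = -5 + 137 = 132)
a - 1/(-9028 + 44336) = 132 - 1/(-9028 + 44336) = 132 - 1/35308 = 4660655/35308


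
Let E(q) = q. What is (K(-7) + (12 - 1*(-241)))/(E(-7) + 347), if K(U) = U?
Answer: 123/170 ≈ 0.72353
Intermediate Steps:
(K(-7) + (12 - 1*(-241)))/(E(-7) + 347) = (-7 + (12 - 1*(-241)))/(-7 + 347) = (-7 + (12 + 241))/340 = (-7 + 253)*(1/340) = 246*(1/340) = 123/170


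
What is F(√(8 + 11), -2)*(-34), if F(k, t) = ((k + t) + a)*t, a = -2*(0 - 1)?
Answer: 68*√19 ≈ 296.41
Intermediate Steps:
a = 2 (a = -2*(-1) = 2)
F(k, t) = t*(2 + k + t) (F(k, t) = ((k + t) + 2)*t = (2 + k + t)*t = t*(2 + k + t))
F(√(8 + 11), -2)*(-34) = -2*(2 + √(8 + 11) - 2)*(-34) = -2*(2 + √19 - 2)*(-34) = -2*√19*(-34) = 68*√19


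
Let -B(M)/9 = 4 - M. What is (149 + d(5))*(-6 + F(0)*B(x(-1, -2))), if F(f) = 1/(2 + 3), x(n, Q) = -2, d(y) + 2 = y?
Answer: -12768/5 ≈ -2553.6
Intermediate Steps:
d(y) = -2 + y
B(M) = -36 + 9*M (B(M) = -9*(4 - M) = -36 + 9*M)
F(f) = ⅕ (F(f) = 1/5 = ⅕)
(149 + d(5))*(-6 + F(0)*B(x(-1, -2))) = (149 + (-2 + 5))*(-6 + (-36 + 9*(-2))/5) = (149 + 3)*(-6 + (-36 - 18)/5) = 152*(-6 + (⅕)*(-54)) = 152*(-6 - 54/5) = 152*(-84/5) = -12768/5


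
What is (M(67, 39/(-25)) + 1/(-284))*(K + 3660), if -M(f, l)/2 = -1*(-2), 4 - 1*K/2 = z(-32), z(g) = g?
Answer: -1060821/71 ≈ -14941.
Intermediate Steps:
K = 72 (K = 8 - 2*(-32) = 8 + 64 = 72)
M(f, l) = -4 (M(f, l) = -(-2)*(-2) = -2*2 = -4)
(M(67, 39/(-25)) + 1/(-284))*(K + 3660) = (-4 + 1/(-284))*(72 + 3660) = (-4 - 1/284)*3732 = -1137/284*3732 = -1060821/71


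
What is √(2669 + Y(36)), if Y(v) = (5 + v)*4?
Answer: √2833 ≈ 53.226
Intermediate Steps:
Y(v) = 20 + 4*v
√(2669 + Y(36)) = √(2669 + (20 + 4*36)) = √(2669 + (20 + 144)) = √(2669 + 164) = √2833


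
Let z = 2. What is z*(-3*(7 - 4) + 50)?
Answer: 82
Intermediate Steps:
z*(-3*(7 - 4) + 50) = 2*(-3*(7 - 4) + 50) = 2*(-3*3 + 50) = 2*(-9 + 50) = 2*41 = 82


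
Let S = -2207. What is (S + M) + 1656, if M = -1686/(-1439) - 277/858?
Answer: -679250777/1234662 ≈ -550.15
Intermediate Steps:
M = 1047985/1234662 (M = -1686*(-1/1439) - 277*1/858 = 1686/1439 - 277/858 = 1047985/1234662 ≈ 0.84880)
(S + M) + 1656 = (-2207 + 1047985/1234662) + 1656 = -2723851049/1234662 + 1656 = -679250777/1234662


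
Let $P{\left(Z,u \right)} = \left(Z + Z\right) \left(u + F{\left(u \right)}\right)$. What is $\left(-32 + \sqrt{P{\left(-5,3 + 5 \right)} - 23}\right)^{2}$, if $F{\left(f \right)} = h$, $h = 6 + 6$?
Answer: $\left(32 - i \sqrt{223}\right)^{2} \approx 801.0 - 955.72 i$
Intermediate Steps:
$h = 12$
$F{\left(f \right)} = 12$
$P{\left(Z,u \right)} = 2 Z \left(12 + u\right)$ ($P{\left(Z,u \right)} = \left(Z + Z\right) \left(u + 12\right) = 2 Z \left(12 + u\right)$)
$\left(-32 + \sqrt{P{\left(-5,3 + 5 \right)} - 23}\right)^{2} = \left(-32 + \sqrt{2 \left(-5\right) \left(12 + \left(3 + 5\right)\right) - 23}\right)^{2} = \left(-32 + \sqrt{2 \left(-5\right) \left(12 + 8\right) - 23}\right)^{2} = \left(-32 + \sqrt{2 \left(-5\right) 20 - 23}\right)^{2} = \left(-32 + \sqrt{-200 - 23}\right)^{2} = \left(-32 + \sqrt{-223}\right)^{2} = \left(-32 + i \sqrt{223}\right)^{2}$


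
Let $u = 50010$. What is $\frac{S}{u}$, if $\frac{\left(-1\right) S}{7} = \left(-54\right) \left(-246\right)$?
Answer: $- \frac{15498}{8335} \approx -1.8594$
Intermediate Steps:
$S = -92988$ ($S = - 7 \left(\left(-54\right) \left(-246\right)\right) = \left(-7\right) 13284 = -92988$)
$\frac{S}{u} = - \frac{92988}{50010} = \left(-92988\right) \frac{1}{50010} = - \frac{15498}{8335}$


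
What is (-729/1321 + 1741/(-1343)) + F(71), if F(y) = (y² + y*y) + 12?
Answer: 17904516774/1774103 ≈ 10092.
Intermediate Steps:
F(y) = 12 + 2*y² (F(y) = (y² + y²) + 12 = 2*y² + 12 = 12 + 2*y²)
(-729/1321 + 1741/(-1343)) + F(71) = (-729/1321 + 1741/(-1343)) + (12 + 2*71²) = (-729*1/1321 + 1741*(-1/1343)) + (12 + 2*5041) = (-729/1321 - 1741/1343) + (12 + 10082) = -3278908/1774103 + 10094 = 17904516774/1774103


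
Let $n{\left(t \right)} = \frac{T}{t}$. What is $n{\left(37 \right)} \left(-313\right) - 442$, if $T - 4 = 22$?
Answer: $- \frac{24492}{37} \approx -661.95$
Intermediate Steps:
$T = 26$ ($T = 4 + 22 = 26$)
$n{\left(t \right)} = \frac{26}{t}$
$n{\left(37 \right)} \left(-313\right) - 442 = \frac{26}{37} \left(-313\right) - 442 = - \frac{8138}{37} - 442 = - \frac{24492}{37}$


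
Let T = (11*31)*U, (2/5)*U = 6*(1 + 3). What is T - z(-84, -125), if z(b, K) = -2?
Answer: 20462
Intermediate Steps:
U = 60 (U = 5*(6*(1 + 3))/2 = 5*(6*4)/2 = (5/2)*24 = 60)
T = 20460 (T = (11*31)*60 = 341*60 = 20460)
T - z(-84, -125) = 20460 - 1*(-2) = 20460 + 2 = 20462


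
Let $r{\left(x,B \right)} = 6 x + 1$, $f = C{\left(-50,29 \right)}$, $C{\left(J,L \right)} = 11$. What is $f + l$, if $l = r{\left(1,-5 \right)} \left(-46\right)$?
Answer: $-311$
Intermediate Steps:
$f = 11$
$r{\left(x,B \right)} = 1 + 6 x$
$l = -322$ ($l = \left(1 + 6 \cdot 1\right) \left(-46\right) = \left(1 + 6\right) \left(-46\right) = 7 \left(-46\right) = -322$)
$f + l = 11 - 322 = -311$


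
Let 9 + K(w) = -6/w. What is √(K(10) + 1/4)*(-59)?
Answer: -59*I*√935/10 ≈ -180.41*I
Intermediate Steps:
K(w) = -9 - 6/w
√(K(10) + 1/4)*(-59) = √((-9 - 6/10) + 1/4)*(-59) = √((-9 - 6*⅒) + ¼)*(-59) = √((-9 - ⅗) + ¼)*(-59) = √(-48/5 + ¼)*(-59) = √(-187/20)*(-59) = (I*√935/10)*(-59) = -59*I*√935/10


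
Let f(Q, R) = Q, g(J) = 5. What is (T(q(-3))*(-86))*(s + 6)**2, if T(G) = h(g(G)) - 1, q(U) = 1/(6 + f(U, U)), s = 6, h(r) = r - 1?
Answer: -37152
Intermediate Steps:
h(r) = -1 + r
q(U) = 1/(6 + U)
T(G) = 3 (T(G) = (-1 + 5) - 1 = 4 - 1 = 3)
(T(q(-3))*(-86))*(s + 6)**2 = (3*(-86))*(6 + 6)**2 = -258*12**2 = -258*144 = -37152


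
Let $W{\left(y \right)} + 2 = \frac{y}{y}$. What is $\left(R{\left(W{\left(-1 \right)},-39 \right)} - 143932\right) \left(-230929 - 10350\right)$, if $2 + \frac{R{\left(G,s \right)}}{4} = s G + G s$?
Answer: $34654420212$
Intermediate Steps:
$W{\left(y \right)} = -1$ ($W{\left(y \right)} = -2 + \frac{y}{y} = -2 + 1 = -1$)
$R{\left(G,s \right)} = -8 + 8 G s$ ($R{\left(G,s \right)} = -8 + 4 \left(s G + G s\right) = -8 + 4 \left(G s + G s\right) = -8 + 4 \cdot 2 G s = -8 + 8 G s$)
$\left(R{\left(W{\left(-1 \right)},-39 \right)} - 143932\right) \left(-230929 - 10350\right) = \left(\left(-8 + 8 \left(-1\right) \left(-39\right)\right) - 143932\right) \left(-230929 - 10350\right) = \left(\left(-8 + 312\right) - 143932\right) \left(-241279\right) = \left(304 - 143932\right) \left(-241279\right) = \left(-143628\right) \left(-241279\right) = 34654420212$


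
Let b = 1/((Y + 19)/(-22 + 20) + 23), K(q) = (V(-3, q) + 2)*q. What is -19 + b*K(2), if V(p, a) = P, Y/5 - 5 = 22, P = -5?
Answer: -170/9 ≈ -18.889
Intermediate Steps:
Y = 135 (Y = 25 + 5*22 = 25 + 110 = 135)
V(p, a) = -5
K(q) = -3*q (K(q) = (-5 + 2)*q = -3*q)
b = -1/54 (b = 1/((135 + 19)/(-22 + 20) + 23) = 1/(154/(-2) + 23) = 1/(154*(-1/2) + 23) = 1/(-77 + 23) = 1/(-54) = -1/54 ≈ -0.018519)
-19 + b*K(2) = -19 - (-1)*2/18 = -19 - 1/54*(-6) = -19 + 1/9 = -170/9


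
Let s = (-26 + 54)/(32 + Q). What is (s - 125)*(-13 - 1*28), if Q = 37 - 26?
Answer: 219227/43 ≈ 5098.3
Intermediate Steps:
Q = 11
s = 28/43 (s = (-26 + 54)/(32 + 11) = 28/43 ≈ 0.65116)
(s - 125)*(-13 - 1*28) = (28/43 - 125)*(-13 - 1*28) = -5347*(-13 - 28)/43 = -5347/43*(-41) = 219227/43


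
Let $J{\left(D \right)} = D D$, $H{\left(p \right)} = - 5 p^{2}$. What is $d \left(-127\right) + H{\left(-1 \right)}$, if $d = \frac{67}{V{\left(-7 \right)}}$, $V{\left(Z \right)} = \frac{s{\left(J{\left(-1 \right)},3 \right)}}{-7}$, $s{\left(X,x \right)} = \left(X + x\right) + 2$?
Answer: $\frac{59533}{6} \approx 9922.2$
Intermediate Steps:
$J{\left(D \right)} = D^{2}$
$s{\left(X,x \right)} = 2 + X + x$
$V{\left(Z \right)} = - \frac{6}{7}$ ($V{\left(Z \right)} = \frac{2 + \left(-1\right)^{2} + 3}{-7} = \left(2 + 1 + 3\right) \left(- \frac{1}{7}\right) = 6 \left(- \frac{1}{7}\right) = - \frac{6}{7}$)
$d = - \frac{469}{6}$ ($d = \frac{67}{- \frac{6}{7}} = 67 \left(- \frac{7}{6}\right) = - \frac{469}{6} \approx -78.167$)
$d \left(-127\right) + H{\left(-1 \right)} = \left(- \frac{469}{6}\right) \left(-127\right) - 5 \left(-1\right)^{2} = \frac{59563}{6} - 5 = \frac{59533}{6}$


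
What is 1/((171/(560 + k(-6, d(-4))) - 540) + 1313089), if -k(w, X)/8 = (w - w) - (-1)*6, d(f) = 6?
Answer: 512/672025259 ≈ 7.6188e-7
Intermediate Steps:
k(w, X) = -48 (k(w, X) = -8*((w - w) - (-1)*6) = -8*(0 - 1*(-6)) = -8*(0 + 6) = -8*6 = -48)
1/((171/(560 + k(-6, d(-4))) - 540) + 1313089) = 1/((171/(560 - 48) - 540) + 1313089) = 1/((171/512 - 540) + 1313089) = 1/(-276309/512 + 1313089) = 1/(672025259/512) = 512/672025259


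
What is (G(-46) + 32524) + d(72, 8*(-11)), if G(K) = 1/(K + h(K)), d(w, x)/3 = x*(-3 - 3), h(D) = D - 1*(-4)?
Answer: 3001503/88 ≈ 34108.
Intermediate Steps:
h(D) = 4 + D (h(D) = D + 4 = 4 + D)
d(w, x) = -18*x (d(w, x) = 3*(x*(-3 - 3)) = 3*(x*(-6)) = 3*(-6*x) = -18*x)
G(K) = 1/(4 + 2*K) (G(K) = 1/(K + (4 + K)) = 1/(4 + 2*K))
(G(-46) + 32524) + d(72, 8*(-11)) = (1/(2*(2 - 46)) + 32524) - 144*(-11) = ((½)/(-44) + 32524) - 18*(-88) = ((½)*(-1/44) + 32524) + 1584 = (-1/88 + 32524) + 1584 = 2862111/88 + 1584 = 3001503/88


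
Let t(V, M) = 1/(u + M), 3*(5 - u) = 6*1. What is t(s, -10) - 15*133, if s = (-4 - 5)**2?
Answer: -13966/7 ≈ -1995.1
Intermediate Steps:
u = 3 (u = 5 - 2 = 3)
s = 81 (s = (-9)**2 = 81)
t(V, M) = 1/(3 + M)
t(s, -10) - 15*133 = 1/(3 - 10) - 15*133 = 1/(-7) - 1995 = -1/7 - 1995 = -13966/7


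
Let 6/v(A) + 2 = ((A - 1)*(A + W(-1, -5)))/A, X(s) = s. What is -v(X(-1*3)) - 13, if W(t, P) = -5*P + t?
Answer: -172/13 ≈ -13.231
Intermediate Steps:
W(t, P) = t - 5*P
v(A) = 6/(-2 + (-1 + A)*(24 + A)/A) (v(A) = 6/(-2 + ((A - 1)*(A + (-1 - 5*(-5))))/A) = 6/(-2 + ((-1 + A)*(A + (-1 + 25)))/A) = 6/(-2 + ((-1 + A)*(A + 24))/A) = 6/(-2 + ((-1 + A)*(24 + A))/A) = 6/(-2 + (-1 + A)*(24 + A)/A))
-v(X(-1*3)) - 13 = -6*(-1*3)/(-24 + (-1*3)² + 21*(-1*3)) - 13 = -6*(-3)/(-24 + (-3)² + 21*(-3)) - 13 = -6*(-3)/(-24 + 9 - 63) - 13 = -6*(-3)/(-78) - 13 = -6*(-3)*(-1)/78 - 13 = -1*3/13 - 13 = -3/13 - 13 = -172/13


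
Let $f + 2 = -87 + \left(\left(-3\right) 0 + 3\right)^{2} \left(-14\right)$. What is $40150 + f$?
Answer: $39935$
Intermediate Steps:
$f = -215$ ($f = -2 + \left(-87 + \left(\left(-3\right) 0 + 3\right)^{2} \left(-14\right)\right) = -2 + \left(-87 + \left(0 + 3\right)^{2} \left(-14\right)\right) = -2 + \left(-87 + 3^{2} \left(-14\right)\right) = -2 + \left(-87 + 9 \left(-14\right)\right) = -2 - 213 = -215$)
$40150 + f = 40150 - 215 = 39935$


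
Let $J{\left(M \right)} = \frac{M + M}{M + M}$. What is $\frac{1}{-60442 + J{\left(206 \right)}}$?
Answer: $- \frac{1}{60441} \approx -1.6545 \cdot 10^{-5}$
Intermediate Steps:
$J{\left(M \right)} = 1$ ($J{\left(M \right)} = \frac{2 M}{2 M} = 2 M \frac{1}{2 M} = 1$)
$\frac{1}{-60442 + J{\left(206 \right)}} = \frac{1}{-60442 + 1} = \frac{1}{-60441} = - \frac{1}{60441}$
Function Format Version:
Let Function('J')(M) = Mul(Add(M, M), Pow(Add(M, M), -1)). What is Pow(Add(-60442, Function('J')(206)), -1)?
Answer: Rational(-1, 60441) ≈ -1.6545e-5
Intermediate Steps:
Function('J')(M) = 1 (Function('J')(M) = Mul(Mul(2, M), Pow(Mul(2, M), -1)) = Mul(Mul(2, M), Mul(Rational(1, 2), Pow(M, -1))) = 1)
Pow(Add(-60442, Function('J')(206)), -1) = Pow(Add(-60442, 1), -1) = Pow(-60441, -1) = Rational(-1, 60441)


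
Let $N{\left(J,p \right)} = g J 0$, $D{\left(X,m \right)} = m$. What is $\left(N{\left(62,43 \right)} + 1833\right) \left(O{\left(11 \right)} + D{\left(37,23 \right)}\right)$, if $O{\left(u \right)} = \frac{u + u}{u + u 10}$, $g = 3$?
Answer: $\frac{467415}{11} \approx 42492.0$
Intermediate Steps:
$N{\left(J,p \right)} = 0$ ($N{\left(J,p \right)} = 3 J 0 = 0$)
$O{\left(u \right)} = \frac{2}{11}$ ($O{\left(u \right)} = \frac{2 u}{u + 10 u} = \frac{2 u}{11 u} = 2 u \frac{1}{11 u} = \frac{2}{11}$)
$\left(N{\left(62,43 \right)} + 1833\right) \left(O{\left(11 \right)} + D{\left(37,23 \right)}\right) = \left(0 + 1833\right) \left(\frac{2}{11} + 23\right) = 1833 \cdot \frac{255}{11} = \frac{467415}{11}$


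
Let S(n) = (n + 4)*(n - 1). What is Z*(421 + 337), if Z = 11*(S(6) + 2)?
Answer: 433576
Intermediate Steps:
S(n) = (-1 + n)*(4 + n) (S(n) = (4 + n)*(-1 + n) = (-1 + n)*(4 + n))
Z = 572 (Z = 11*((-4 + 6**2 + 3*6) + 2) = 11*((-4 + 36 + 18) + 2) = 11*(50 + 2) = 11*52 = 572)
Z*(421 + 337) = 572*(421 + 337) = 572*758 = 433576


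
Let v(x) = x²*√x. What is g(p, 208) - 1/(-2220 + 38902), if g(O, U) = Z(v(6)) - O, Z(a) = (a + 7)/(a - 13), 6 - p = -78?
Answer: -23150788129/279039974 + 720*√6/7607 ≈ -82.734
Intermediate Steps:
p = 84 (p = 6 - 1*(-78) = 6 + 78 = 84)
v(x) = x^(5/2)
Z(a) = (7 + a)/(-13 + a)
g(O, U) = -O + (7 + 36*√6)/(-13 + 36*√6) (g(O, U) = (7 + 6^(5/2))/(-13 + 6^(5/2)) - O = (7 + 36*√6)/(-13 + 36*√6) - O = -O + (7 + 36*√6)/(-13 + 36*√6))
g(p, 208) - 1/(-2220 + 38902) = (7867/7607 - 1*84 + 720*√6/7607) - 1/(-2220 + 38902) = (7867/7607 - 84 + 720*√6/7607) - 1/36682 = (-631121/7607 + 720*√6/7607) - 1*1/36682 = (-631121/7607 + 720*√6/7607) - 1/36682 = -23150788129/279039974 + 720*√6/7607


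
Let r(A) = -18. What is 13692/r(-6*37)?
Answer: -2282/3 ≈ -760.67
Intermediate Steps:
13692/r(-6*37) = 13692/(-18) = 13692*(-1/18) = -2282/3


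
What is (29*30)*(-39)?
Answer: -33930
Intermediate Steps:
(29*30)*(-39) = 870*(-39) = -33930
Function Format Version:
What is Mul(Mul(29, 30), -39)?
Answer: -33930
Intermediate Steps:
Mul(Mul(29, 30), -39) = Mul(870, -39) = -33930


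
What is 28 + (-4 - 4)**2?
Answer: 92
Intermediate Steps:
28 + (-4 - 4)**2 = 28 + (-8)**2 = 28 + 64 = 92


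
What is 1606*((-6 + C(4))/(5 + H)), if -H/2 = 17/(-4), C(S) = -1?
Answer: -22484/27 ≈ -832.74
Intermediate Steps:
H = 17/2 (H = -34/(-4) = -34*(-1)/4 = -2*(-17/4) = 17/2 ≈ 8.5000)
1606*((-6 + C(4))/(5 + H)) = 1606*((-6 - 1)/(5 + 17/2)) = 1606*(-7/27/2) = 1606*(-7*2/27) = 1606*(-14/27) = -22484/27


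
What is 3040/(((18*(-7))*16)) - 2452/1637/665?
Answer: -14795993/9797445 ≈ -1.5102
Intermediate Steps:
3040/(((18*(-7))*16)) - 2452/1637/665 = 3040/((-126*16)) - 2452*1/1637*(1/665) = 3040/(-2016) - 2452/1637*1/665 = 3040*(-1/2016) - 2452/1088605 = -95/63 - 2452/1088605 = -14795993/9797445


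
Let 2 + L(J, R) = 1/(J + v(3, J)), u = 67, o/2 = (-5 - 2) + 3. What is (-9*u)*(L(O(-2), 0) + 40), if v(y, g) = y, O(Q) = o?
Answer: -113967/5 ≈ -22793.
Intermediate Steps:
o = -8 (o = 2*((-5 - 2) + 3) = 2*(-7 + 3) = 2*(-4) = -8)
O(Q) = -8
L(J, R) = -2 + 1/(3 + J) (L(J, R) = -2 + 1/(J + 3) = -2 + 1/(3 + J))
(-9*u)*(L(O(-2), 0) + 40) = (-9*67)*((-5 - 2*(-8))/(3 - 8) + 40) = -603*((-5 + 16)/(-5) + 40) = -603*(-1/5*11 + 40) = -603*(-11/5 + 40) = -603*189/5 = -113967/5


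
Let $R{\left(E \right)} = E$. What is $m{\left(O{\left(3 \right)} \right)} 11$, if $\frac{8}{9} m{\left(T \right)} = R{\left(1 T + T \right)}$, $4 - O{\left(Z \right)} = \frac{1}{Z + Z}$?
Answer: $\frac{759}{8} \approx 94.875$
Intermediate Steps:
$O{\left(Z \right)} = 4 - \frac{1}{2 Z}$ ($O{\left(Z \right)} = 4 - \frac{1}{Z + Z} = 4 - \frac{1}{2 Z}$)
$m{\left(T \right)} = \frac{9 T}{4}$ ($m{\left(T \right)} = \frac{9 \left(1 T + T\right)}{8} = \frac{9 \left(T + T\right)}{8} = \frac{9 \cdot 2 T}{8} = \frac{9 T}{4}$)
$m{\left(O{\left(3 \right)} \right)} 11 = \frac{9 \left(4 - \frac{1}{2 \cdot 3}\right)}{4} \cdot 11 = \frac{9 \left(4 - \frac{1}{6}\right)}{4} \cdot 11 = \frac{9}{4} \cdot \frac{23}{6} \cdot 11 = \frac{69}{8} \cdot 11 = \frac{759}{8}$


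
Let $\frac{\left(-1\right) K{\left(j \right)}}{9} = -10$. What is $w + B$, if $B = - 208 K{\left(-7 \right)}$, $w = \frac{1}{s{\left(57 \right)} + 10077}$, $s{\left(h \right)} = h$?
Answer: $- \frac{189708479}{10134} \approx -18720.0$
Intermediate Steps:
$K{\left(j \right)} = 90$ ($K{\left(j \right)} = \left(-9\right) \left(-10\right) = 90$)
$w = \frac{1}{10134}$ ($w = \frac{1}{57 + 10077} = \frac{1}{10134} \approx 9.8678 \cdot 10^{-5}$)
$B = -18720$ ($B = \left(-208\right) 90 = -18720$)
$w + B = \frac{1}{10134} - 18720 = - \frac{189708479}{10134}$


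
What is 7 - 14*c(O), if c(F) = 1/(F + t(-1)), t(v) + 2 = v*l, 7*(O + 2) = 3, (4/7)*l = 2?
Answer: 889/99 ≈ 8.9798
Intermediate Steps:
l = 7/2 (l = (7/4)*2 = 7/2 ≈ 3.5000)
O = -11/7 (O = -2 + (⅐)*3 = -2 + 3/7 = -11/7 ≈ -1.5714)
t(v) = -2 + 7*v/2 (t(v) = -2 + v*(7/2) = -2 + 7*v/2)
c(F) = 1/(-11/2 + F) (c(F) = 1/(F + (-2 + (7/2)*(-1))) = 1/(F + (-2 - 7/2)) = 1/(F - 11/2) = 1/(-11/2 + F))
7 - 14*c(O) = 7 - 28/(-11 + 2*(-11/7)) = 7 - 28/(-11 - 22/7) = 7 - 28/(-99/7) = 7 - 28*(-7)/99 = 7 - 14*(-14/99) = 7 + 196/99 = 889/99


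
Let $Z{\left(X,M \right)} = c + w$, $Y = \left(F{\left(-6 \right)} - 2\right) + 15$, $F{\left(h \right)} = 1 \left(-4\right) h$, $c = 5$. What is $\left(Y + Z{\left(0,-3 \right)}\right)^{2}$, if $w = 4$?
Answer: $2116$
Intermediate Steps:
$F{\left(h \right)} = - 4 h$
$Y = 37$ ($Y = \left(\left(-4\right) \left(-6\right) - 2\right) + 15 = \left(24 - 2\right) + 15 = 22 + 15 = 37$)
$Z{\left(X,M \right)} = 9$ ($Z{\left(X,M \right)} = 5 + 4 = 9$)
$\left(Y + Z{\left(0,-3 \right)}\right)^{2} = \left(37 + 9\right)^{2} = 46^{2} = 2116$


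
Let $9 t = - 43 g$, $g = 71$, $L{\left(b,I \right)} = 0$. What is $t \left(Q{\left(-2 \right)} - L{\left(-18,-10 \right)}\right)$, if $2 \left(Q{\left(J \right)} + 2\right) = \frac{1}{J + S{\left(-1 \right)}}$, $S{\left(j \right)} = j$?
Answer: $\frac{39689}{54} \approx 734.98$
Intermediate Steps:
$Q{\left(J \right)} = -2 + \frac{1}{2 \left(-1 + J\right)}$ ($Q{\left(J \right)} = -2 + \frac{1}{2 \left(J - 1\right)} = -2 + \frac{1}{2 \left(-1 + J\right)}$)
$t = - \frac{3053}{9}$ ($t = \frac{\left(-43\right) 71}{9} = \frac{1}{9} \left(-3053\right) = - \frac{3053}{9} \approx -339.22$)
$t \left(Q{\left(-2 \right)} - L{\left(-18,-10 \right)}\right) = - \frac{3053 \left(\frac{5 - -8}{2 \left(-1 - 2\right)} - 0\right)}{9} = - \frac{3053 \left(\frac{5 + 8}{2 \left(-3\right)} + 0\right)}{9} = - \frac{3053 \left(\frac{1}{2} \left(- \frac{1}{3}\right) 13 + 0\right)}{9} = - \frac{3053 \left(- \frac{13}{6} + 0\right)}{9} = \left(- \frac{3053}{9}\right) \left(- \frac{13}{6}\right) = \frac{39689}{54}$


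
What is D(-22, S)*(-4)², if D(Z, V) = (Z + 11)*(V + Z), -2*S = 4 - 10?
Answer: 3344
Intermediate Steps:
S = 3 (S = -(4 - 10)/2 = -½*(-6) = 3)
D(Z, V) = (11 + Z)*(V + Z)
D(-22, S)*(-4)² = ((-22)² + 11*3 + 11*(-22) + 3*(-22))*(-4)² = (484 + 33 - 242 - 66)*16 = 209*16 = 3344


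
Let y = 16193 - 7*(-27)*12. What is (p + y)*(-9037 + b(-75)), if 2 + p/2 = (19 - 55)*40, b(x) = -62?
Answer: -141735123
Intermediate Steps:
y = 18461 (y = 16193 - (-189)*12 = 16193 - 1*(-2268) = 16193 + 2268 = 18461)
p = -2884 (p = -4 + 2*((19 - 55)*40) = -4 + 2*(-36*40) = -4 + 2*(-1440) = -4 - 2880 = -2884)
(p + y)*(-9037 + b(-75)) = (-2884 + 18461)*(-9037 - 62) = 15577*(-9099) = -141735123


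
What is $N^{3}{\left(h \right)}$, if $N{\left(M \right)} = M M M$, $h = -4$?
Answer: $-262144$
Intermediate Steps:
$N{\left(M \right)} = M^{3}$ ($N{\left(M \right)} = M^{2} M = M^{3}$)
$N^{3}{\left(h \right)} = \left(\left(-4\right)^{3}\right)^{3} = \left(-64\right)^{3} = -262144$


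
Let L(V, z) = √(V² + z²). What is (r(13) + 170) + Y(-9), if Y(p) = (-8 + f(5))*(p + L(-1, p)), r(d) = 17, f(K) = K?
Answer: 214 - 3*√82 ≈ 186.83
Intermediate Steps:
Y(p) = -3*p - 3*√(1 + p²) (Y(p) = (-8 + 5)*(p + √((-1)² + p²)) = -3*(p + √(1 + p²)) = -3*p - 3*√(1 + p²))
(r(13) + 170) + Y(-9) = (17 + 170) + (-3*(-9) - 3*√(1 + (-9)²)) = 187 + (27 - 3*√(1 + 81)) = 187 + (27 - 3*√82) = 214 - 3*√82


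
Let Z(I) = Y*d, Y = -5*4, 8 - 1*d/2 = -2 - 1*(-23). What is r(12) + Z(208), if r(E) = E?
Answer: 532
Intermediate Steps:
d = -26 (d = 16 - 2*(-2 - 1*(-23)) = 16 - 2*(-2 + 23) = 16 - 2*21 = 16 - 42 = -26)
Y = -20
Z(I) = 520 (Z(I) = -20*(-26) = 520)
r(12) + Z(208) = 12 + 520 = 532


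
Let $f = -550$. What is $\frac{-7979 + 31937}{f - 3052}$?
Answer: $- \frac{11979}{1801} \approx -6.6513$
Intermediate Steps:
$\frac{-7979 + 31937}{f - 3052} = \frac{-7979 + 31937}{-550 - 3052} = \frac{23958}{-3602} = 23958 \left(- \frac{1}{3602}\right) = - \frac{11979}{1801}$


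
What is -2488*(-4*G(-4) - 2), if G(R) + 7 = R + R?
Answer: -144304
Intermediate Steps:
G(R) = -7 + 2*R (G(R) = -7 + (R + R) = -7 + 2*R)
-2488*(-4*G(-4) - 2) = -2488*(-4*(-7 + 2*(-4)) - 2) = -2488*(-4*(-7 - 8) - 2) = -2488*(-4*(-15) - 2) = -2488*(60 - 2) = -2488*58 = -144304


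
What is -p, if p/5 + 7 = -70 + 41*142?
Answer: -28725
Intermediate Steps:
p = 28725 (p = -35 + 5*(-70 + 41*142) = -35 + 5*(-70 + 5822) = -35 + 5*5752 = -35 + 28760 = 28725)
-p = -1*28725 = -28725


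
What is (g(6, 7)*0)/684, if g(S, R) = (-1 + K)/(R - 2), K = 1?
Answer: 0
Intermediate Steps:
g(S, R) = 0 (g(S, R) = (-1 + 1)/(R - 2) = 0/(-2 + R) = 0)
(g(6, 7)*0)/684 = (0*0)/684 = 0*(1/684) = 0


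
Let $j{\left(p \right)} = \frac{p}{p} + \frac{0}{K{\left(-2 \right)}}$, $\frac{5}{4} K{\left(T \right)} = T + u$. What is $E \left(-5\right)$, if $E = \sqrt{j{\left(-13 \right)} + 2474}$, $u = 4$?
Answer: $- 75 \sqrt{11} \approx -248.75$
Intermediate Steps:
$K{\left(T \right)} = \frac{16}{5} + \frac{4 T}{5}$ ($K{\left(T \right)} = \frac{4 \left(T + 4\right)}{5} = \frac{4 \left(4 + T\right)}{5} = \frac{16}{5} + \frac{4 T}{5}$)
$j{\left(p \right)} = 1$ ($j{\left(p \right)} = \frac{p}{p} + \frac{0}{\frac{16}{5} + \frac{4}{5} \left(-2\right)} = 1 + \frac{0}{\frac{16}{5} - \frac{8}{5}} = 1 + \frac{0}{\frac{8}{5}} = 1 + 0 \cdot \frac{5}{8} = 1 + 0 = 1$)
$E = 15 \sqrt{11}$ ($E = \sqrt{1 + 2474} = \sqrt{2475} = 15 \sqrt{11} \approx 49.749$)
$E \left(-5\right) = 15 \sqrt{11} \left(-5\right) = - 75 \sqrt{11}$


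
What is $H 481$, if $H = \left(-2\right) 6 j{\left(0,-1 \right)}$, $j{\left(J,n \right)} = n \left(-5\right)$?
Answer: $-28860$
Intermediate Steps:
$j{\left(J,n \right)} = - 5 n$
$H = -60$ ($H = \left(-2\right) 6 \left(\left(-5\right) \left(-1\right)\right) = \left(-12\right) 5 = -60$)
$H 481 = \left(-60\right) 481 = -28860$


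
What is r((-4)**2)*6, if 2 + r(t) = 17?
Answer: 90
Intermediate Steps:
r(t) = 15 (r(t) = -2 + 17 = 15)
r((-4)**2)*6 = 15*6 = 90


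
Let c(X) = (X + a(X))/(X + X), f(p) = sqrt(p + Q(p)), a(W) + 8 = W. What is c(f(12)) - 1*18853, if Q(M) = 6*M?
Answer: -18852 - 2*sqrt(21)/21 ≈ -18852.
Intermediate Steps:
a(W) = -8 + W
f(p) = sqrt(7)*sqrt(p) (f(p) = sqrt(p + 6*p) = sqrt(7*p) = sqrt(7)*sqrt(p))
c(X) = (-8 + 2*X)/(2*X) (c(X) = (X + (-8 + X))/(X + X) = (-8 + 2*X)/((2*X)) = (-8 + 2*X)*(1/(2*X)) = (-8 + 2*X)/(2*X))
c(f(12)) - 1*18853 = (-4 + sqrt(7)*sqrt(12))/((sqrt(7)*sqrt(12))) - 1*18853 = (-4 + sqrt(7)*(2*sqrt(3)))/((sqrt(7)*(2*sqrt(3)))) - 18853 = (-4 + 2*sqrt(21))/((2*sqrt(21))) - 18853 = (sqrt(21)/42)*(-4 + 2*sqrt(21)) - 18853 = sqrt(21)*(-4 + 2*sqrt(21))/42 - 18853 = -18853 + sqrt(21)*(-4 + 2*sqrt(21))/42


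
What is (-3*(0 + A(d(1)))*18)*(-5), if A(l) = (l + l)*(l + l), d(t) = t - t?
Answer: 0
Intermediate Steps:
d(t) = 0
A(l) = 4*l² (A(l) = (2*l)*(2*l) = 4*l²)
(-3*(0 + A(d(1)))*18)*(-5) = (-3*(0 + 4*0²)*18)*(-5) = (-3*(0 + 4*0)*18)*(-5) = (-3*(0 + 0)*18)*(-5) = (-3*0*18)*(-5) = (0*18)*(-5) = 0*(-5) = 0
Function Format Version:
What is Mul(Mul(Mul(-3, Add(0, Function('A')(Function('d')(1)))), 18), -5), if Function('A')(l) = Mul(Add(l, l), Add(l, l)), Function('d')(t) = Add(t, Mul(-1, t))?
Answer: 0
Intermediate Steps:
Function('d')(t) = 0
Function('A')(l) = Mul(4, Pow(l, 2)) (Function('A')(l) = Mul(Mul(2, l), Mul(2, l)) = Mul(4, Pow(l, 2)))
Mul(Mul(Mul(-3, Add(0, Function('A')(Function('d')(1)))), 18), -5) = Mul(Mul(Mul(-3, Add(0, Mul(4, Pow(0, 2)))), 18), -5) = Mul(Mul(Mul(-3, Add(0, Mul(4, 0))), 18), -5) = Mul(Mul(Mul(-3, Add(0, 0)), 18), -5) = Mul(Mul(Mul(-3, 0), 18), -5) = Mul(Mul(0, 18), -5) = Mul(0, -5) = 0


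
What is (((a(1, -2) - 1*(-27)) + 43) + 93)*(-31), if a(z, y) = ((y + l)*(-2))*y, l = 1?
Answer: -4929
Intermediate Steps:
a(z, y) = y*(-2 - 2*y) (a(z, y) = ((y + 1)*(-2))*y = ((1 + y)*(-2))*y = (-2 - 2*y)*y = y*(-2 - 2*y))
(((a(1, -2) - 1*(-27)) + 43) + 93)*(-31) = (((-2*(-2)*(1 - 2) - 1*(-27)) + 43) + 93)*(-31) = (((-2*(-2)*(-1) + 27) + 43) + 93)*(-31) = (((-4 + 27) + 43) + 93)*(-31) = ((23 + 43) + 93)*(-31) = (66 + 93)*(-31) = 159*(-31) = -4929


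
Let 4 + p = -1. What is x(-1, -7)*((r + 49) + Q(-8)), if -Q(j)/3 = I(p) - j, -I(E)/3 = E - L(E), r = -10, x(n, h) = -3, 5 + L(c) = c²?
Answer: 630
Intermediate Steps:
L(c) = -5 + c²
p = -5 (p = -4 - 1 = -5)
I(E) = -15 - 3*E + 3*E² (I(E) = -3*(E - (-5 + E²)) = -3*(E + (5 - E²)) = -3*(5 + E - E²) = -15 - 3*E + 3*E²)
Q(j) = -225 + 3*j (Q(j) = -3*((-15 - 3*(-5) + 3*(-5)²) - j) = -3*((-15 + 15 + 3*25) - j) = -3*((-15 + 15 + 75) - j) = -3*(75 - j) = -225 + 3*j)
x(-1, -7)*((r + 49) + Q(-8)) = -3*((-10 + 49) + (-225 + 3*(-8))) = -3*(39 + (-225 - 24)) = -3*(39 - 249) = -3*(-210) = 630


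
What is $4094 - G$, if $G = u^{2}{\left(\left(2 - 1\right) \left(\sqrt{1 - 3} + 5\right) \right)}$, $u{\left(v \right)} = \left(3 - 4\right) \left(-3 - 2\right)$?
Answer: $4069$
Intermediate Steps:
$u{\left(v \right)} = 5$ ($u{\left(v \right)} = \left(-1\right) \left(-5\right) = 5$)
$G = 25$ ($G = 5^{2} = 25$)
$4094 - G = 4094 - 25 = 4069$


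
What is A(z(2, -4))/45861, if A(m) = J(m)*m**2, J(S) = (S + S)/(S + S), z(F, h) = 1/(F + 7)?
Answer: 1/3714741 ≈ 2.6920e-7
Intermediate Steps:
z(F, h) = 1/(7 + F)
J(S) = 1 (J(S) = (2*S)/((2*S)) = (2*S)*(1/(2*S)) = 1)
A(m) = m**2 (A(m) = 1*m**2 = m**2)
A(z(2, -4))/45861 = (1/(7 + 2))**2/45861 = (1/9)**2*(1/45861) = (1/81)*(1/45861) = 1/3714741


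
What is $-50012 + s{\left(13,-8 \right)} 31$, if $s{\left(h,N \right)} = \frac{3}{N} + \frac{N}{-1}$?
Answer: $- \frac{398205}{8} \approx -49776.0$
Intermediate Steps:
$s{\left(h,N \right)} = - N + \frac{3}{N}$ ($s{\left(h,N \right)} = \frac{3}{N} + N \left(-1\right) = \frac{3}{N} - N = - N + \frac{3}{N}$)
$-50012 + s{\left(13,-8 \right)} 31 = -50012 + \left(\left(-1\right) \left(-8\right) + \frac{3}{-8}\right) 31 = -50012 + \left(8 + 3 \left(- \frac{1}{8}\right)\right) 31 = -50012 + \left(8 - \frac{3}{8}\right) 31 = -50012 + \frac{61}{8} \cdot 31 = -50012 + \frac{1891}{8} = - \frac{398205}{8}$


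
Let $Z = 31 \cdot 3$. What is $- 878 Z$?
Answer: $-81654$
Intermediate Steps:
$Z = 93$
$- 878 Z = \left(-878\right) 93 = -81654$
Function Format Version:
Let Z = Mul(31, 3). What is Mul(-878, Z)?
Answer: -81654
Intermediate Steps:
Z = 93
Mul(-878, Z) = Mul(-878, 93) = -81654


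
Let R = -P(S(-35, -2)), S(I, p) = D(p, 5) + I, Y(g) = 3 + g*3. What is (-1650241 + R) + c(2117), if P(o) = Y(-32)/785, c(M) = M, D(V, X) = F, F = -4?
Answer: -1293777247/785 ≈ -1.6481e+6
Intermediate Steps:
Y(g) = 3 + 3*g
D(V, X) = -4
S(I, p) = -4 + I
P(o) = -93/785 (P(o) = (3 + 3*(-32))/785 = (3 - 96)*(1/785) = -93*1/785 = -93/785)
R = 93/785 (R = -1*(-93/785) = 93/785 ≈ 0.11847)
(-1650241 + R) + c(2117) = (-1650241 + 93/785) + 2117 = -1295439092/785 + 2117 = -1293777247/785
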